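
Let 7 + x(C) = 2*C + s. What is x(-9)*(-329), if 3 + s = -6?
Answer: 11186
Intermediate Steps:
s = -9 (s = -3 - 6 = -9)
x(C) = -16 + 2*C (x(C) = -7 + (2*C - 9) = -7 + (-9 + 2*C) = -16 + 2*C)
x(-9)*(-329) = (-16 + 2*(-9))*(-329) = (-16 - 18)*(-329) = -34*(-329) = 11186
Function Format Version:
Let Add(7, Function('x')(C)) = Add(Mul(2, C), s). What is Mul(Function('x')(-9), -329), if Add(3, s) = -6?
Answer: 11186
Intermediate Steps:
s = -9 (s = Add(-3, -6) = -9)
Function('x')(C) = Add(-16, Mul(2, C)) (Function('x')(C) = Add(-7, Add(Mul(2, C), -9)) = Add(-7, Add(-9, Mul(2, C))) = Add(-16, Mul(2, C)))
Mul(Function('x')(-9), -329) = Mul(Add(-16, Mul(2, -9)), -329) = Mul(Add(-16, -18), -329) = Mul(-34, -329) = 11186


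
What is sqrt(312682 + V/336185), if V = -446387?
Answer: 21*sqrt(80134422519655)/336185 ≈ 559.18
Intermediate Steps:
sqrt(312682 + V/336185) = sqrt(312682 - 446387/336185) = sqrt(105118551783/336185) = 21*sqrt(80134422519655)/336185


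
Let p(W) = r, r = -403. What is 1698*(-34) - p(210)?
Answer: -57329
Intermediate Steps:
p(W) = -403
1698*(-34) - p(210) = 1698*(-34) - 1*(-403) = -57732 + 403 = -57329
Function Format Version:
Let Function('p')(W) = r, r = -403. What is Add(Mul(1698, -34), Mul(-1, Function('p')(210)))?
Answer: -57329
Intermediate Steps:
Function('p')(W) = -403
Add(Mul(1698, -34), Mul(-1, Function('p')(210))) = Add(Mul(1698, -34), Mul(-1, -403)) = Add(-57732, 403) = -57329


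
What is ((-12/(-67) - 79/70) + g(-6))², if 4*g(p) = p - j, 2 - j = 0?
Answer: 191351889/21996100 ≈ 8.6994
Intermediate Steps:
j = 2 (j = 2 - 1*0 = 2 + 0 = 2)
g(p) = -½ + p/4 (g(p) = (p - 1*2)/4 = (p - 2)/4 = (-2 + p)/4 = -½ + p/4)
((-12/(-67) - 79/70) + g(-6))² = ((-12/(-67) - 79/70) + (-½ + (¼)*(-6)))² = ((-12*(-1/67) - 79*1/70) + (-½ - 3/2))² = ((12/67 - 79/70) - 2)² = (-4453/4690 - 2)² = (-13833/4690)² = 191351889/21996100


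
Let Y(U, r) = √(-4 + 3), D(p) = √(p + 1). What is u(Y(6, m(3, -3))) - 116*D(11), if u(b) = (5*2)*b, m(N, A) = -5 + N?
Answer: -232*√3 + 10*I ≈ -401.84 + 10.0*I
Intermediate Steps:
D(p) = √(1 + p)
Y(U, r) = I (Y(U, r) = √(-1) = I)
u(b) = 10*b
u(Y(6, m(3, -3))) - 116*D(11) = 10*I - 116*√(1 + 11) = 10*I - 232*√3 = -232*√3 + 10*I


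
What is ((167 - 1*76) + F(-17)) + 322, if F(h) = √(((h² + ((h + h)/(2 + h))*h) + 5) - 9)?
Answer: 413 + √55455/15 ≈ 428.70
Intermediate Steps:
F(h) = √(-4 + h² + 2*h²/(2 + h)) (F(h) = √(((h² + ((2*h)/(2 + h))*h) + 5) - 9) = √(((h² + (2*h/(2 + h))*h) + 5) - 9) = √(((h² + 2*h²/(2 + h)) + 5) - 9) = √((5 + h² + 2*h²/(2 + h)) - 9) = √(-4 + h² + 2*h²/(2 + h)))
((167 - 1*76) + F(-17)) + 322 = ((167 - 1*76) + √((2*(-17)² + (-4 + (-17)²)*(2 - 17))/(2 - 17))) + 322 = ((167 - 76) + √((2*289 + (-4 + 289)*(-15))/(-15))) + 322 = (91 + √(-(578 + 285*(-15))/15)) + 322 = (91 + √(-(578 - 4275)/15)) + 322 = (91 + √(-1/15*(-3697))) + 322 = (91 + √(3697/15)) + 322 = (91 + √55455/15) + 322 = 413 + √55455/15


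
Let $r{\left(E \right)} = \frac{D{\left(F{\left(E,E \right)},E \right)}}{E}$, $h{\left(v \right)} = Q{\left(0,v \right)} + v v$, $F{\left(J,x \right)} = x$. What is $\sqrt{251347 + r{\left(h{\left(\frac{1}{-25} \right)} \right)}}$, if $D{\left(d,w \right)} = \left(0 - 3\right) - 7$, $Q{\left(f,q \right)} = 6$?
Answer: $\frac{\sqrt{29226686757}}{341} \approx 501.34$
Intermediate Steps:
$h{\left(v \right)} = 6 + v^{2}$ ($h{\left(v \right)} = 6 + v v = 6 + v^{2}$)
$D{\left(d,w \right)} = -10$ ($D{\left(d,w \right)} = -3 - 7 = -10$)
$r{\left(E \right)} = - \frac{10}{E}$
$\sqrt{251347 + r{\left(h{\left(\frac{1}{-25} \right)} \right)}} = \sqrt{251347 - \frac{10}{6 + \left(\frac{1}{-25}\right)^{2}}} = \sqrt{251347 - \frac{10}{6 + \left(- \frac{1}{25}\right)^{2}}} = \sqrt{251347 - \frac{10}{6 + \frac{1}{625}}} = \sqrt{251347 - \frac{10}{\frac{3751}{625}}} = \sqrt{251347 - \frac{6250}{3751}} = \sqrt{\frac{942796347}{3751}} = \frac{\sqrt{29226686757}}{341}$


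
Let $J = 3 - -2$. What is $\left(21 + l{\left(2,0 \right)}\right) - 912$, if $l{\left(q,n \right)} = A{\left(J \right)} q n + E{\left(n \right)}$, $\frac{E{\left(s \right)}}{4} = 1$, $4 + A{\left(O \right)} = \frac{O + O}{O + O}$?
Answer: $-887$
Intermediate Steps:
$J = 5$ ($J = 3 + 2 = 5$)
$A{\left(O \right)} = -3$ ($A{\left(O \right)} = -4 + \frac{O + O}{O + O} = -4 + \frac{2 O}{2 O} = -4 + 2 O \frac{1}{2 O} = -4 + 1 = -3$)
$E{\left(s \right)} = 4$ ($E{\left(s \right)} = 4 \cdot 1 = 4$)
$l{\left(q,n \right)} = 4 - 3 n q$ ($l{\left(q,n \right)} = - 3 q n + 4 = - 3 n q + 4 = 4 - 3 n q$)
$\left(21 + l{\left(2,0 \right)}\right) - 912 = \left(21 + \left(4 - 0 \cdot 2\right)\right) - 912 = \left(21 + \left(4 + 0\right)\right) - 912 = \left(21 + 4\right) - 912 = 25 - 912 = -887$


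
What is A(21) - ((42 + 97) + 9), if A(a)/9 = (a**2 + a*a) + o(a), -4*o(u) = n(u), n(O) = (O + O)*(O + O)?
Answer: 3821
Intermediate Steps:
n(O) = 4*O**2 (n(O) = (2*O)*(2*O) = 4*O**2)
o(u) = -u**2
A(a) = 9*a**2 (A(a) = 9*((a**2 + a*a) - a**2) = 9*((a**2 + a**2) - a**2) = 9*(2*a**2 - a**2) = 9*a**2)
A(21) - ((42 + 97) + 9) = 9*21**2 - ((42 + 97) + 9) = 9*441 - (139 + 9) = 3969 - 1*148 = 3969 - 148 = 3821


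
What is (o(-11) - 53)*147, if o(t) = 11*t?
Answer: -25578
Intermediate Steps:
(o(-11) - 53)*147 = (11*(-11) - 53)*147 = (-121 - 53)*147 = -174*147 = -25578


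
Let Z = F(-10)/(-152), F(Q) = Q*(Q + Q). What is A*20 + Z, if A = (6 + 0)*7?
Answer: 15935/19 ≈ 838.68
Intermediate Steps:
F(Q) = 2*Q² (F(Q) = Q*(2*Q) = 2*Q²)
A = 42 (A = 6*7 = 42)
Z = -25/19 (Z = (2*(-10)²)/(-152) = (2*100)*(-1/152) = 200*(-1/152) = -25/19 ≈ -1.3158)
A*20 + Z = 42*20 - 25/19 = 840 - 25/19 = 15935/19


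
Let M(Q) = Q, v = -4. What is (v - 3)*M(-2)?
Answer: 14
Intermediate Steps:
(v - 3)*M(-2) = (-4 - 3)*(-2) = -7*(-2) = 14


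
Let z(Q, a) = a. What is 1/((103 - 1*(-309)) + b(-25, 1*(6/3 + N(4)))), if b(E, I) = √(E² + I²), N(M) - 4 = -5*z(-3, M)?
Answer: 412/168923 - √821/168923 ≈ 0.0022694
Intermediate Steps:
N(M) = 4 - 5*M
1/((103 - 1*(-309)) + b(-25, 1*(6/3 + N(4)))) = 1/((103 - 1*(-309)) + √((-25)² + (1*(6/3 + (4 - 5*4)))²)) = 1/((103 + 309) + √(625 + (1*(6*(⅓) + (4 - 20)))²)) = 1/(412 + √(625 + (1*(2 - 16))²)) = 1/(412 + √(625 + (1*(-14))²)) = 1/(412 + √(625 + (-14)²)) = 1/(412 + √(625 + 196)) = 1/(412 + √821)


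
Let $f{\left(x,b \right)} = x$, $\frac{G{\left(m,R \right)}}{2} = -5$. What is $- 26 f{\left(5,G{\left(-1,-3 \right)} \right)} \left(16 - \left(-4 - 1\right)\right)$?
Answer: $-2730$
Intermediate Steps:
$G{\left(m,R \right)} = -10$ ($G{\left(m,R \right)} = 2 \left(-5\right) = -10$)
$- 26 f{\left(5,G{\left(-1,-3 \right)} \right)} \left(16 - \left(-4 - 1\right)\right) = \left(-26\right) 5 \left(16 - \left(-4 - 1\right)\right) = - 130 \left(16 - \left(-4 - 1\right)\right) = - 130 \left(16 - -5\right) = - 130 \left(16 + 5\right) = \left(-130\right) 21 = -2730$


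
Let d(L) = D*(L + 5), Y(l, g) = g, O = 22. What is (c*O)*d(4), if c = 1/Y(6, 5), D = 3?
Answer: 594/5 ≈ 118.80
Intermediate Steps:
c = ⅕ (c = 1/5 = ⅕ ≈ 0.20000)
d(L) = 15 + 3*L (d(L) = 3*(L + 5) = 3*(5 + L) = 15 + 3*L)
(c*O)*d(4) = ((⅕)*22)*(15 + 3*4) = 22*(15 + 12)/5 = (22/5)*27 = 594/5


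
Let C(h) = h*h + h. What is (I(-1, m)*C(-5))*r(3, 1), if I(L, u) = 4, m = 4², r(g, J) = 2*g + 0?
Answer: 480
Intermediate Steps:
r(g, J) = 2*g
m = 16
C(h) = h + h² (C(h) = h² + h = h + h²)
(I(-1, m)*C(-5))*r(3, 1) = (4*(-5*(1 - 5)))*(2*3) = (4*(-5*(-4)))*6 = (4*20)*6 = 80*6 = 480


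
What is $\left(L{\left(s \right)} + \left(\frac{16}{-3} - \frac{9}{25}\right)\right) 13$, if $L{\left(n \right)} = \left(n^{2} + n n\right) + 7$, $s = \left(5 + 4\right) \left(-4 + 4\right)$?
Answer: $\frac{1274}{75} \approx 16.987$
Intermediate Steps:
$s = 0$ ($s = 9 \cdot 0 = 0$)
$L{\left(n \right)} = 7 + 2 n^{2}$ ($L{\left(n \right)} = \left(n^{2} + n^{2}\right) + 7 = 2 n^{2} + 7 = 7 + 2 n^{2}$)
$\left(L{\left(s \right)} + \left(\frac{16}{-3} - \frac{9}{25}\right)\right) 13 = \left(\left(7 + 2 \cdot 0^{2}\right) + \left(\frac{16}{-3} - \frac{9}{25}\right)\right) 13 = \left(\left(7 + 2 \cdot 0\right) + \left(16 \left(- \frac{1}{3}\right) - \frac{9}{25}\right)\right) 13 = \left(\left(7 + 0\right) - \frac{427}{75}\right) 13 = \left(7 - \frac{427}{75}\right) 13 = \frac{98}{75} \cdot 13 = \frac{1274}{75}$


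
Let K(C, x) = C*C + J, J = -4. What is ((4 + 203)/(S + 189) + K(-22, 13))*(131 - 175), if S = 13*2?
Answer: -4549908/215 ≈ -21162.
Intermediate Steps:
K(C, x) = -4 + C² (K(C, x) = C*C - 4 = C² - 4 = -4 + C²)
S = 26
((4 + 203)/(S + 189) + K(-22, 13))*(131 - 175) = ((4 + 203)/(26 + 189) + (-4 + (-22)²))*(131 - 175) = (207/215 + (-4 + 484))*(-44) = (207*(1/215) + 480)*(-44) = (207/215 + 480)*(-44) = (103407/215)*(-44) = -4549908/215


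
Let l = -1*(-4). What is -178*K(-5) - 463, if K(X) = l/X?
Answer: -1603/5 ≈ -320.60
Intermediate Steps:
l = 4
K(X) = 4/X
-178*K(-5) - 463 = -712/(-5) - 463 = -712*(-1)/5 - 463 = -178*(-⅘) - 463 = 712/5 - 463 = -1603/5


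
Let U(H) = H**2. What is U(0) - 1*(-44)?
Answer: 44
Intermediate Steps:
U(0) - 1*(-44) = 0**2 - 1*(-44) = 0 + 44 = 44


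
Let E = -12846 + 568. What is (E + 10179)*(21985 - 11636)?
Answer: -21722551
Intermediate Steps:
E = -12278
(E + 10179)*(21985 - 11636) = (-12278 + 10179)*(21985 - 11636) = -2099*10349 = -21722551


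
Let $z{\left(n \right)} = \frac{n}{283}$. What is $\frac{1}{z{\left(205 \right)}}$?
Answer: $\frac{283}{205} \approx 1.3805$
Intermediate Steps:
$z{\left(n \right)} = \frac{n}{283}$ ($z{\left(n \right)} = n \frac{1}{283} = \frac{n}{283}$)
$\frac{1}{z{\left(205 \right)}} = \frac{1}{\frac{1}{283} \cdot 205} = \frac{1}{\frac{205}{283}} = \frac{283}{205}$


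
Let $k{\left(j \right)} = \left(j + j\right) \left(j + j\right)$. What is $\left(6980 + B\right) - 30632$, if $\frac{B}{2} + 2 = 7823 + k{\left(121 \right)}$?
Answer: $109118$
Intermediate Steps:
$k{\left(j \right)} = 4 j^{2}$ ($k{\left(j \right)} = 2 j 2 j = 4 j^{2}$)
$B = 132770$ ($B = -4 + 2 \left(7823 + 4 \cdot 121^{2}\right) = -4 + 2 \left(7823 + 4 \cdot 14641\right) = -4 + 2 \left(7823 + 58564\right) = -4 + 2 \cdot 66387 = -4 + 132774 = 132770$)
$\left(6980 + B\right) - 30632 = \left(6980 + 132770\right) - 30632 = 139750 - 30632 = 109118$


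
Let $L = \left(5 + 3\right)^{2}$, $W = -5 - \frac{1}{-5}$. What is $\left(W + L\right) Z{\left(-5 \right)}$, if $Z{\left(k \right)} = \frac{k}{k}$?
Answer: $\frac{296}{5} \approx 59.2$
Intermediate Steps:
$W = - \frac{24}{5}$ ($W = -5 - - \frac{1}{5} = -5 + \frac{1}{5} = - \frac{24}{5} \approx -4.8$)
$L = 64$ ($L = 8^{2} = 64$)
$Z{\left(k \right)} = 1$
$\left(W + L\right) Z{\left(-5 \right)} = \left(- \frac{24}{5} + 64\right) 1 = \frac{296}{5} \cdot 1 = \frac{296}{5}$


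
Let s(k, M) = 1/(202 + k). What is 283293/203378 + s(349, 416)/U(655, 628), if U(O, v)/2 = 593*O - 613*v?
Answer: 38477287463/27623105027 ≈ 1.3929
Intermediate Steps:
U(O, v) = -1226*v + 1186*O (U(O, v) = 2*(593*O - 613*v) = 2*(-613*v + 593*O) = -1226*v + 1186*O)
283293/203378 + s(349, 416)/U(655, 628) = 283293/203378 + 1/((202 + 349)*(-1226*628 + 1186*655)) = 283293*(1/203378) + 1/(551*(-769928 + 776830)) = 283293/203378 + (1/551)/6902 = 283293/203378 + (1/551)*(1/6902) = 283293/203378 + 1/3803002 = 38477287463/27623105027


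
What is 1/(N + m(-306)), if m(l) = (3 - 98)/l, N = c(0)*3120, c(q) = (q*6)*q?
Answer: 306/95 ≈ 3.2211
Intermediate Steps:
c(q) = 6*q² (c(q) = (6*q)*q = 6*q²)
N = 0 (N = (6*0²)*3120 = (6*0)*3120 = 0*3120 = 0)
m(l) = -95/l
1/(N + m(-306)) = 1/(0 - 95/(-306)) = 1/(0 - 95*(-1/306)) = 1/(0 + 95/306) = 1/(95/306) = 306/95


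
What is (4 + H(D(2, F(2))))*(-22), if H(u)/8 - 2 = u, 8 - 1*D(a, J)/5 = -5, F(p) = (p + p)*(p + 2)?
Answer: -11880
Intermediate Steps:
F(p) = 2*p*(2 + p) (F(p) = (2*p)*(2 + p) = 2*p*(2 + p))
D(a, J) = 65 (D(a, J) = 40 - 5*(-5) = 40 + 25 = 65)
H(u) = 16 + 8*u
(4 + H(D(2, F(2))))*(-22) = (4 + (16 + 8*65))*(-22) = (4 + (16 + 520))*(-22) = (4 + 536)*(-22) = 540*(-22) = -11880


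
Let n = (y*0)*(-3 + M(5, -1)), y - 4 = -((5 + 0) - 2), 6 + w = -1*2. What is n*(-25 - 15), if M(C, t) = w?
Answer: 0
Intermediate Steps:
w = -8 (w = -6 - 1*2 = -6 - 2 = -8)
M(C, t) = -8
y = 1 (y = 4 - ((5 + 0) - 2) = 4 - (5 - 2) = 4 - 1*3 = 4 - 3 = 1)
n = 0 (n = (1*0)*(-3 - 8) = 0*(-11) = 0)
n*(-25 - 15) = 0*(-25 - 15) = 0*(-40) = 0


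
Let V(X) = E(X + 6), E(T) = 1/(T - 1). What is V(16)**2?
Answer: 1/441 ≈ 0.0022676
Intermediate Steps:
E(T) = 1/(-1 + T)
V(X) = 1/(5 + X) (V(X) = 1/(-1 + (X + 6)) = 1/(-1 + (6 + X)) = 1/(5 + X))
V(16)**2 = (1/(5 + 16))**2 = (1/21)**2 = 1/441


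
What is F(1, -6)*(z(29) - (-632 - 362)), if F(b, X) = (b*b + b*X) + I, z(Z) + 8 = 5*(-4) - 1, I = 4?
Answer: -965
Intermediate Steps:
z(Z) = -29 (z(Z) = -8 + (5*(-4) - 1) = -8 + (-20 - 1) = -8 - 21 = -29)
F(b, X) = 4 + b² + X*b (F(b, X) = (b*b + b*X) + 4 = (b² + X*b) + 4 = 4 + b² + X*b)
F(1, -6)*(z(29) - (-632 - 362)) = (4 + 1² - 6*1)*(-29 - (-632 - 362)) = (4 + 1 - 6)*(-29 - 1*(-994)) = -(-29 + 994) = -1*965 = -965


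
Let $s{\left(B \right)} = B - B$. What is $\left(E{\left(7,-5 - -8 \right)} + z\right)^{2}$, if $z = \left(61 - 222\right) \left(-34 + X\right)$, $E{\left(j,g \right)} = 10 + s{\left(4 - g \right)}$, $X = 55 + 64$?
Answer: $187005625$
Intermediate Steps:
$X = 119$
$s{\left(B \right)} = 0$
$E{\left(j,g \right)} = 10$ ($E{\left(j,g \right)} = 10 + 0 = 10$)
$z = -13685$ ($z = \left(61 - 222\right) \left(-34 + 119\right) = \left(-161\right) 85 = -13685$)
$\left(E{\left(7,-5 - -8 \right)} + z\right)^{2} = \left(10 - 13685\right)^{2} = \left(-13675\right)^{2} = 187005625$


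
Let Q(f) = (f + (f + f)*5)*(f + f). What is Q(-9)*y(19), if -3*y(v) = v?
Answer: -11286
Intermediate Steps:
y(v) = -v/3
Q(f) = 22*f² (Q(f) = (f + (2*f)*5)*(2*f) = (f + 10*f)*(2*f) = (11*f)*(2*f) = 22*f²)
Q(-9)*y(19) = (22*(-9)²)*(-⅓*19) = (22*81)*(-19/3) = 1782*(-19/3) = -11286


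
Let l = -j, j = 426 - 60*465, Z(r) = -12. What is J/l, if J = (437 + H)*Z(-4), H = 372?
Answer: -1618/4579 ≈ -0.35335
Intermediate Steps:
j = -27474 (j = 426 - 27900 = -27474)
J = -9708 (J = (437 + 372)*(-12) = 809*(-12) = -9708)
l = 27474 (l = -1*(-27474) = 27474)
J/l = -9708/27474 = -9708*1/27474 = -1618/4579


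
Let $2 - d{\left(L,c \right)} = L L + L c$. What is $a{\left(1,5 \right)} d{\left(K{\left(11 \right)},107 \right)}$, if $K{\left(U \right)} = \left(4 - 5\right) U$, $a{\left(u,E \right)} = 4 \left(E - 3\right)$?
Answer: $8464$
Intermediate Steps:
$a{\left(u,E \right)} = -12 + 4 E$ ($a{\left(u,E \right)} = 4 \left(-3 + E\right) = -12 + 4 E$)
$K{\left(U \right)} = - U$
$d{\left(L,c \right)} = 2 - L^{2} - L c$ ($d{\left(L,c \right)} = 2 - \left(L L + L c\right) = 2 - \left(L^{2} + L c\right) = 2 - L^{2} - L c$)
$a{\left(1,5 \right)} d{\left(K{\left(11 \right)},107 \right)} = \left(-12 + 4 \cdot 5\right) \left(2 - \left(\left(-1\right) 11\right)^{2} - \left(-1\right) 11 \cdot 107\right) = \left(-12 + 20\right) \left(2 - \left(-11\right)^{2} - \left(-11\right) 107\right) = 8 \left(2 - 121 + 1177\right) = 8 \cdot 1058 = 8464$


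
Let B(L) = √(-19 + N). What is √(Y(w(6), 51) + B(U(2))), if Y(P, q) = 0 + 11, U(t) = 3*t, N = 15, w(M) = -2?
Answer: √(11 + 2*I) ≈ 3.3302 + 0.30028*I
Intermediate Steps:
Y(P, q) = 11
B(L) = 2*I (B(L) = √(-19 + 15) = √(-4) = 2*I)
√(Y(w(6), 51) + B(U(2))) = √(11 + 2*I)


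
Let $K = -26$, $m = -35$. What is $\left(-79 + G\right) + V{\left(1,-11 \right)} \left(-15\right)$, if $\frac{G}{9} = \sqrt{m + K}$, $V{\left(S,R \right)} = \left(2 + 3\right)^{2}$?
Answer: $-454 + 9 i \sqrt{61} \approx -454.0 + 70.292 i$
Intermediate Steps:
$V{\left(S,R \right)} = 25$ ($V{\left(S,R \right)} = 5^{2} = 25$)
$G = 9 i \sqrt{61}$ ($G = 9 \sqrt{-35 - 26} = 9 \sqrt{-61} = 9 i \sqrt{61} \approx 70.292 i$)
$\left(-79 + G\right) + V{\left(1,-11 \right)} \left(-15\right) = \left(-79 + 9 i \sqrt{61}\right) + 25 \left(-15\right) = \left(-79 + 9 i \sqrt{61}\right) - 375 = -454 + 9 i \sqrt{61}$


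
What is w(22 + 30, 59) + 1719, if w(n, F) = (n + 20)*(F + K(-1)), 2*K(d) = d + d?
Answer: 5895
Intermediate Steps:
K(d) = d (K(d) = (d + d)/2 = (2*d)/2 = d)
w(n, F) = (-1 + F)*(20 + n) (w(n, F) = (n + 20)*(F - 1) = (20 + n)*(-1 + F) = (-1 + F)*(20 + n))
w(22 + 30, 59) + 1719 = (-20 - (22 + 30) + 20*59 + 59*(22 + 30)) + 1719 = (-20 - 1*52 + 1180 + 59*52) + 1719 = (-20 - 52 + 1180 + 3068) + 1719 = 4176 + 1719 = 5895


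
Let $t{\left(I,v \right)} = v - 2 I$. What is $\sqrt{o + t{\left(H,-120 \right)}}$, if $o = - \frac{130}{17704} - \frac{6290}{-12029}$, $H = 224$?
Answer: $\frac{i \sqrt{1608554673970035973}}{53240354} \approx 23.822 i$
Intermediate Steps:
$o = \frac{54897195}{106480708}$ ($o = \left(-130\right) \frac{1}{17704} - - \frac{6290}{12029} = - \frac{65}{8852} + \frac{6290}{12029} = \frac{54897195}{106480708} \approx 0.51556$)
$\sqrt{o + t{\left(H,-120 \right)}} = \sqrt{\frac{54897195}{106480708} - 568} = \sqrt{- \frac{60426144949}{106480708}} = \frac{i \sqrt{1608554673970035973}}{53240354}$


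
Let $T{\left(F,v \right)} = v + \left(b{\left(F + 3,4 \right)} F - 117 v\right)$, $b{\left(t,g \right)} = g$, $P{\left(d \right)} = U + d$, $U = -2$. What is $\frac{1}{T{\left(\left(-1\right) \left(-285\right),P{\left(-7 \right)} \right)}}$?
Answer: $\frac{1}{2184} \approx 0.00045788$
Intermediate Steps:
$P{\left(d \right)} = -2 + d$
$T{\left(F,v \right)} = - 116 v + 4 F$ ($T{\left(F,v \right)} = v + \left(4 F - 117 v\right) = v + \left(- 117 v + 4 F\right) = - 116 v + 4 F$)
$\frac{1}{T{\left(\left(-1\right) \left(-285\right),P{\left(-7 \right)} \right)}} = \frac{1}{- 116 \left(-2 - 7\right) + 4 \left(\left(-1\right) \left(-285\right)\right)} = \frac{1}{\left(-116\right) \left(-9\right) + 4 \cdot 285} = \frac{1}{1044 + 1140} = \frac{1}{2184}$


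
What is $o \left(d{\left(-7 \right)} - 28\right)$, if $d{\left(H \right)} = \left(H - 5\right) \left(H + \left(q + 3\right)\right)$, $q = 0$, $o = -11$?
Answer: $-220$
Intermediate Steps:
$d{\left(H \right)} = \left(-5 + H\right) \left(3 + H\right)$ ($d{\left(H \right)} = \left(H - 5\right) \left(H + \left(0 + 3\right)\right) = \left(-5 + H\right) \left(H + 3\right) = \left(-5 + H\right) \left(3 + H\right)$)
$o \left(d{\left(-7 \right)} - 28\right) = - 11 \left(\left(-15 + \left(-7\right)^{2} - -14\right) - 28\right) = - 11 \left(\left(-15 + 49 + 14\right) - 28\right) = - 11 \left(48 - 28\right) = \left(-11\right) 20 = -220$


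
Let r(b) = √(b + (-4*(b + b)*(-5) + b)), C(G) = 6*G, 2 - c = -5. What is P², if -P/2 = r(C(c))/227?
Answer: 7056/51529 ≈ 0.13693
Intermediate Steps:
c = 7 (c = 2 - 1*(-5) = 2 + 5 = 7)
r(b) = √42*√b (r(b) = √(b + (-8*b*(-5) + b)) = √(b + (40*b + b)) = √(b + 41*b) = √(42*b) = √42*√b)
P = -84/227 (P = -2*√42*√(6*7)/227 = -2*√42*√42/227 = -84/227 ≈ -0.37004)
P² = (-84/227)² = 7056/51529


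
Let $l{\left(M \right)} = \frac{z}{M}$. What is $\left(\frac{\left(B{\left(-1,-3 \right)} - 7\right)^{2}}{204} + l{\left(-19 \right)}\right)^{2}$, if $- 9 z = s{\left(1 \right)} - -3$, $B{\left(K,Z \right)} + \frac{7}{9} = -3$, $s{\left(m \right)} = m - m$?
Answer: $\frac{33958749841}{98568369936} \approx 0.34452$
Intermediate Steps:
$s{\left(m \right)} = 0$
$B{\left(K,Z \right)} = - \frac{34}{9}$ ($B{\left(K,Z \right)} = - \frac{7}{9} - 3 = - \frac{34}{9}$)
$z = - \frac{1}{3}$ ($z = - \frac{0 - -3}{9} = - \frac{0 + 3}{9} = \left(- \frac{1}{9}\right) 3 = - \frac{1}{3} \approx -0.33333$)
$l{\left(M \right)} = - \frac{1}{3 M}$
$\left(\frac{\left(B{\left(-1,-3 \right)} - 7\right)^{2}}{204} + l{\left(-19 \right)}\right)^{2} = \left(\frac{\left(- \frac{34}{9} - 7\right)^{2}}{204} - \frac{1}{3 \left(-19\right)}\right)^{2} = \left(\left(- \frac{97}{9}\right)^{2} \cdot \frac{1}{204} - - \frac{1}{57}\right)^{2} = \left(\frac{9409}{81} \cdot \frac{1}{204} + \frac{1}{57}\right)^{2} = \left(\frac{9409}{16524} + \frac{1}{57}\right)^{2} = \left(\frac{184279}{313956}\right)^{2} = \frac{33958749841}{98568369936}$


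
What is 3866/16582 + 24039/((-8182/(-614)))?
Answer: 61195264046/33918481 ≈ 1804.2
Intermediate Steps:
3866/16582 + 24039/((-8182/(-614))) = 3866*(1/16582) + 24039/((-8182*(-1/614))) = 1933/8291 + 24039/(4091/307) = 1933/8291 + 24039*(307/4091) = 1933/8291 + 7379973/4091 = 61195264046/33918481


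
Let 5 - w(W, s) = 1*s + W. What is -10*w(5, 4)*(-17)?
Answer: -680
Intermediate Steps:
w(W, s) = 5 - W - s (w(W, s) = 5 - (1*s + W) = 5 - (s + W) = 5 - (W + s) = 5 + (-W - s) = 5 - W - s)
-10*w(5, 4)*(-17) = -10*(5 - 1*5 - 1*4)*(-17) = -10*(5 - 5 - 4)*(-17) = -10*(-4)*(-17) = 40*(-17) = -680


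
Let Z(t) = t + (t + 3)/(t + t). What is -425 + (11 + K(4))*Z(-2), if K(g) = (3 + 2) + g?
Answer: -470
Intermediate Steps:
K(g) = 5 + g
Z(t) = t + (3 + t)/(2*t) (Z(t) = t + (3 + t)/((2*t)) = t + (3 + t)*(1/(2*t)) = t + (3 + t)/(2*t))
-425 + (11 + K(4))*Z(-2) = -425 + (11 + (5 + 4))*(1/2 - 2 + (3/2)/(-2)) = -425 + (11 + 9)*(1/2 - 2 + (3/2)*(-1/2)) = -425 + 20*(1/2 - 2 - 3/4) = -425 + 20*(-9/4) = -425 - 45 = -470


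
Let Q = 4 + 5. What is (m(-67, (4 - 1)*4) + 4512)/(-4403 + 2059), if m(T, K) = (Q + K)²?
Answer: -4953/2344 ≈ -2.1131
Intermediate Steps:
Q = 9
m(T, K) = (9 + K)²
(m(-67, (4 - 1)*4) + 4512)/(-4403 + 2059) = ((9 + (4 - 1)*4)² + 4512)/(-4403 + 2059) = ((9 + 3*4)² + 4512)/(-2344) = ((9 + 12)² + 4512)*(-1/2344) = (21² + 4512)*(-1/2344) = (441 + 4512)*(-1/2344) = 4953*(-1/2344) = -4953/2344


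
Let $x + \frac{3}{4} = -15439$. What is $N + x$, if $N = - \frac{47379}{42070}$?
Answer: $- \frac{1299195323}{84140} \approx -15441.0$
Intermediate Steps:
$N = - \frac{47379}{42070}$ ($N = \left(-47379\right) \frac{1}{42070} = - \frac{47379}{42070} \approx -1.1262$)
$x = - \frac{61759}{4}$ ($x = - \frac{3}{4} - 15439 = - \frac{61759}{4} \approx -15440.0$)
$N + x = - \frac{47379}{42070} - \frac{61759}{4} = - \frac{1299195323}{84140}$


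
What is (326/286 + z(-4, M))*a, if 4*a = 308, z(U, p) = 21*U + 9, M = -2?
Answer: -73934/13 ≈ -5687.2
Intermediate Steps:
z(U, p) = 9 + 21*U
a = 77 (a = (¼)*308 = 77)
(326/286 + z(-4, M))*a = (326/286 + (9 + 21*(-4)))*77 = (326*(1/286) + (9 - 84))*77 = (163/143 - 75)*77 = -10562/143*77 = -73934/13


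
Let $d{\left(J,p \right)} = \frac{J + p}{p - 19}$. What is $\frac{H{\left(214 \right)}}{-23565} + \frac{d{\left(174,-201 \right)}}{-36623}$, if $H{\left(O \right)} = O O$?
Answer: $- \frac{73796351203}{37972923780} \approx -1.9434$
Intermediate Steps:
$H{\left(O \right)} = O^{2}$
$d{\left(J,p \right)} = \frac{J + p}{-19 + p}$
$\frac{H{\left(214 \right)}}{-23565} + \frac{d{\left(174,-201 \right)}}{-36623} = \frac{214^{2}}{-23565} + \frac{\frac{1}{-19 - 201} \left(174 - 201\right)}{-36623} = 45796 \left(- \frac{1}{23565}\right) + \frac{1}{-220} \left(-27\right) \left(- \frac{1}{36623}\right) = - \frac{45796}{23565} + \left(- \frac{1}{220}\right) \left(-27\right) \left(- \frac{1}{36623}\right) = - \frac{45796}{23565} + \frac{27}{220} \left(- \frac{1}{36623}\right) = - \frac{45796}{23565} - \frac{27}{8057060} = - \frac{73796351203}{37972923780}$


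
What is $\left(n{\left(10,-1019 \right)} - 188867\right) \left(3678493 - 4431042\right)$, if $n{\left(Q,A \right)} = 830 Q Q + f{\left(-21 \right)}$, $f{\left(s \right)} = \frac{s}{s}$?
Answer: $79669352434$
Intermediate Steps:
$f{\left(s \right)} = 1$
$n{\left(Q,A \right)} = 1 + 830 Q^{2}$ ($n{\left(Q,A \right)} = 830 Q Q + 1 = 830 Q^{2} + 1 = 1 + 830 Q^{2}$)
$\left(n{\left(10,-1019 \right)} - 188867\right) \left(3678493 - 4431042\right) = \left(\left(1 + 830 \cdot 10^{2}\right) - 188867\right) \left(3678493 - 4431042\right) = \left(\left(1 + 830 \cdot 100\right) - 188867\right) \left(-752549\right) = \left(\left(1 + 83000\right) - 188867\right) \left(-752549\right) = \left(83001 - 188867\right) \left(-752549\right) = \left(-105866\right) \left(-752549\right) = 79669352434$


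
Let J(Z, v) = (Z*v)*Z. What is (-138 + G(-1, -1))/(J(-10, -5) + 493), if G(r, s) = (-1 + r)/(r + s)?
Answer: 137/7 ≈ 19.571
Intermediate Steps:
G(r, s) = (-1 + r)/(r + s)
J(Z, v) = v*Z**2
(-138 + G(-1, -1))/(J(-10, -5) + 493) = (-138 + (-1 - 1)/(-1 - 1))/(-5*(-10)**2 + 493) = (-138 - 2/(-2))/(-5*100 + 493) = (-138 - 1/2*(-2))/(-500 + 493) = (-138 + 1)/(-7) = -137*(-1/7) = 137/7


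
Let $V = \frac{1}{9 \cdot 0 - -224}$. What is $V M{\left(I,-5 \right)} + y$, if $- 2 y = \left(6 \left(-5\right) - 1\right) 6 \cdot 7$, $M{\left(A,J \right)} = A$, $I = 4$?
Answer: $\frac{36457}{56} \approx 651.02$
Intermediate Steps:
$V = \frac{1}{224}$ ($V = \frac{1}{0 + 224} = \frac{1}{224} \approx 0.0044643$)
$y = 651$ ($y = - \frac{\left(6 \left(-5\right) - 1\right) 6 \cdot 7}{2} = - \frac{\left(-30 - 1\right) 6 \cdot 7}{2} = - \frac{\left(-31\right) 6 \cdot 7}{2} = - \frac{\left(-186\right) 7}{2} = \left(- \frac{1}{2}\right) \left(-1302\right) = 651$)
$V M{\left(I,-5 \right)} + y = \frac{1}{224} \cdot 4 + 651 = \frac{1}{56} + 651 = \frac{36457}{56}$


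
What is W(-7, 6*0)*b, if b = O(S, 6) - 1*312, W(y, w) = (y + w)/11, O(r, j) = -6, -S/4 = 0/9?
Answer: 2226/11 ≈ 202.36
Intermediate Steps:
S = 0 (S = -0/9 = -4*0 = 0)
W(y, w) = w/11 + y/11 (W(y, w) = (w + y)*(1/11) = w/11 + y/11)
b = -318 (b = -6 - 1*312 = -6 - 312 = -318)
W(-7, 6*0)*b = ((6*0)/11 + (1/11)*(-7))*(-318) = ((1/11)*0 - 7/11)*(-318) = (0 - 7/11)*(-318) = -7/11*(-318) = 2226/11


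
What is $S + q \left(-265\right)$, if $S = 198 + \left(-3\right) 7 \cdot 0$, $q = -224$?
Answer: $59558$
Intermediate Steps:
$S = 198$ ($S = 198 - 0 = 198 + 0 = 198$)
$S + q \left(-265\right) = 198 - -59360 = 198 + 59360 = 59558$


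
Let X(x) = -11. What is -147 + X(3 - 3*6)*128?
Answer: -1555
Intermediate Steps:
-147 + X(3 - 3*6)*128 = -147 - 11*128 = -147 - 1408 = -1555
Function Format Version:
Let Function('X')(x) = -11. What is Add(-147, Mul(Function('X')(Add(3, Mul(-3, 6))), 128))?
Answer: -1555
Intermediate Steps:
Add(-147, Mul(Function('X')(Add(3, Mul(-3, 6))), 128)) = Add(-147, Mul(-11, 128)) = Add(-147, -1408) = -1555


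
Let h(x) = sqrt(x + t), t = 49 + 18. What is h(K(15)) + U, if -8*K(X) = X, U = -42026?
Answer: -42026 + sqrt(1042)/4 ≈ -42018.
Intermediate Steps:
K(X) = -X/8
t = 67
h(x) = sqrt(67 + x) (h(x) = sqrt(x + 67) = sqrt(67 + x))
h(K(15)) + U = sqrt(67 - 1/8*15) - 42026 = sqrt(67 - 15/8) - 42026 = sqrt(521/8) - 42026 = sqrt(1042)/4 - 42026 = -42026 + sqrt(1042)/4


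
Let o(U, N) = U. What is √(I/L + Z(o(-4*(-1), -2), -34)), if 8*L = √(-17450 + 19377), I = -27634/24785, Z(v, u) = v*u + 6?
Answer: √(-176407446933250 - 6281113840*√1927)/1164895 ≈ 11.411*I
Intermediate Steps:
Z(v, u) = 6 + u*v (Z(v, u) = u*v + 6 = 6 + u*v)
I = -27634/24785 (I = -27634*1/24785 = -27634/24785 ≈ -1.1149)
L = √1927/8 (L = √(-17450 + 19377)/8 = √1927/8 ≈ 5.4872)
√(I/L + Z(o(-4*(-1), -2), -34)) = √(-27634*8*√1927/1927/24785 + (6 - (-136)*(-1))) = √(-5392*√1927/1164895 + (6 - 34*4)) = √(-5392*√1927/1164895 + (6 - 136)) = √(-5392*√1927/1164895 - 130) = √(-130 - 5392*√1927/1164895)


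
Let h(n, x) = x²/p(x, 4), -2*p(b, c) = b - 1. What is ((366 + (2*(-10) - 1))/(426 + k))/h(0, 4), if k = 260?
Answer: -1035/21952 ≈ -0.047148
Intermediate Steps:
p(b, c) = ½ - b/2 (p(b, c) = -(b - 1)/2 = -(-1 + b)/2 = ½ - b/2)
h(n, x) = x²/(½ - x/2)
((366 + (2*(-10) - 1))/(426 + k))/h(0, 4) = ((366 + (2*(-10) - 1))/(426 + 260))/((-2*4²/(-1 + 4))) = ((366 + (-20 - 1))/686)/((-2*16/3)) = ((366 - 21)*(1/686))/((-2*16*⅓)) = (345*(1/686))/(-32/3) = (345/686)*(-3/32) = -1035/21952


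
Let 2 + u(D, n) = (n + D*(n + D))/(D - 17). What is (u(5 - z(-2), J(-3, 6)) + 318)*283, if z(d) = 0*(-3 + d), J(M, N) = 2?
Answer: 1062665/12 ≈ 88555.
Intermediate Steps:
z(d) = 0
u(D, n) = -2 + (n + D*(D + n))/(-17 + D) (u(D, n) = -2 + (n + D*(n + D))/(D - 17) = -2 + (n + D*(D + n))/(-17 + D))
(u(5 - z(-2), J(-3, 6)) + 318)*283 = ((34 + 2 + (5 - 1*0)² - 2*(5 - 1*0) + (5 - 1*0)*2)/(-17 + (5 - 1*0)) + 318)*283 = ((34 + 2 + (5 + 0)² - 2*(5 + 0) + (5 + 0)*2)/(-17 + (5 + 0)) + 318)*283 = ((34 + 2 + 5² - 2*5 + 5*2)/(-17 + 5) + 318)*283 = ((34 + 2 + 25 - 10 + 10)/(-12) + 318)*283 = (-1/12*61 + 318)*283 = (-61/12 + 318)*283 = (3755/12)*283 = 1062665/12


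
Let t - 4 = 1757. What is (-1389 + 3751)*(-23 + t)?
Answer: 4105156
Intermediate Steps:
t = 1761 (t = 4 + 1757 = 1761)
(-1389 + 3751)*(-23 + t) = (-1389 + 3751)*(-23 + 1761) = 2362*1738 = 4105156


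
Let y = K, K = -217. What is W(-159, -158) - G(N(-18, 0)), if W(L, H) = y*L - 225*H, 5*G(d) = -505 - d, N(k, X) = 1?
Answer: 350771/5 ≈ 70154.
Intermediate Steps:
y = -217
G(d) = -101 - d/5 (G(d) = (-505 - d)/5 = -101 - d/5)
W(L, H) = -225*H - 217*L (W(L, H) = -217*L - 225*H = -225*H - 217*L)
W(-159, -158) - G(N(-18, 0)) = (-225*(-158) - 217*(-159)) - (-101 - ⅕*1) = (35550 + 34503) - (-101 - ⅕) = 70053 - 1*(-506/5) = 70053 + 506/5 = 350771/5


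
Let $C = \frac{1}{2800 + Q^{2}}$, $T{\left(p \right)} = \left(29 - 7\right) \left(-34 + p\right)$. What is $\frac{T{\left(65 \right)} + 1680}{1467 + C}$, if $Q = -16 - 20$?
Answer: $\frac{9674752}{6008833} \approx 1.6101$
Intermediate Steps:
$Q = -36$
$T{\left(p \right)} = -748 + 22 p$ ($T{\left(p \right)} = 22 \left(-34 + p\right) = -748 + 22 p$)
$C = \frac{1}{4096}$ ($C = \frac{1}{2800 + \left(-36\right)^{2}} = \frac{1}{2800 + 1296} = \frac{1}{4096} \approx 0.00024414$)
$\frac{T{\left(65 \right)} + 1680}{1467 + C} = \frac{\left(-748 + 22 \cdot 65\right) + 1680}{1467 + \frac{1}{4096}} = \frac{\left(-748 + 1430\right) + 1680}{\frac{6008833}{4096}} = \left(682 + 1680\right) \frac{4096}{6008833} = 2362 \cdot \frac{4096}{6008833} = \frac{9674752}{6008833}$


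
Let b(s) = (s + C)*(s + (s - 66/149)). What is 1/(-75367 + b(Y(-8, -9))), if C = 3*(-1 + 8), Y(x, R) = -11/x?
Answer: -4768/359103731 ≈ -1.3278e-5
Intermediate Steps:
C = 21 (C = 3*7 = 21)
b(s) = (21 + s)*(-66/149 + 2*s) (b(s) = (s + 21)*(s + (s - 66/149)) = (21 + s)*(s + (s - 66*1/149)) = (21 + s)*(s + (s - 66/149)) = (21 + s)*(s + (-66/149 + s)) = (21 + s)*(-66/149 + 2*s))
1/(-75367 + b(Y(-8, -9))) = 1/(-75367 + (-1386/149 + 2*(-11/(-8))² + 6192*(-11/(-8))/149)) = 1/(-75367 + (-1386/149 + 2*(-11*(-⅛))² + 6192*(-11*(-⅛))/149)) = 1/(-75367 + (-1386/149 + 2*(11/8)² + (6192/149)*(11/8))) = 1/(-75367 + (-1386/149 + 2*(121/64) + 8514/149)) = 1/(-75367 + (-1386/149 + 121/32 + 8514/149)) = 1/(-75367 + 246125/4768) = 1/(-359103731/4768) = -4768/359103731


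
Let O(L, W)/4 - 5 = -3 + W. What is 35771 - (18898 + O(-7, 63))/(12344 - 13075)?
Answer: 26167759/731 ≈ 35797.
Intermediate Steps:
O(L, W) = 8 + 4*W (O(L, W) = 20 + 4*(-3 + W) = 20 + (-12 + 4*W) = 8 + 4*W)
35771 - (18898 + O(-7, 63))/(12344 - 13075) = 35771 - (18898 + (8 + 4*63))/(12344 - 13075) = 35771 - (18898 + (8 + 252))/(-731) = 35771 - (18898 + 260)*(-1)/731 = 35771 - 19158*(-1)/731 = 35771 - 1*(-19158/731) = 35771 + 19158/731 = 26167759/731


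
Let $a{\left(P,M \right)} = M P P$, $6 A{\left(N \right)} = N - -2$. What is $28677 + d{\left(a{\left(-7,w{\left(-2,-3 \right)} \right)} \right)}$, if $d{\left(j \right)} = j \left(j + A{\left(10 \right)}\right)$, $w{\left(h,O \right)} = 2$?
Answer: $38477$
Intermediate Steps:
$A{\left(N \right)} = \frac{1}{3} + \frac{N}{6}$ ($A{\left(N \right)} = \frac{N - -2}{6} = \frac{N + 2}{6} = \frac{2 + N}{6} = \frac{1}{3} + \frac{N}{6}$)
$a{\left(P,M \right)} = M P^{2}$
$d{\left(j \right)} = j \left(2 + j\right)$ ($d{\left(j \right)} = j \left(j + \left(\frac{1}{3} + \frac{1}{6} \cdot 10\right)\right) = j \left(j + \left(\frac{1}{3} + \frac{5}{3}\right)\right) = j \left(j + 2\right) = j \left(2 + j\right)$)
$28677 + d{\left(a{\left(-7,w{\left(-2,-3 \right)} \right)} \right)} = 28677 + 2 \left(-7\right)^{2} \left(2 + 2 \left(-7\right)^{2}\right) = 28677 + 2 \cdot 49 \left(2 + 2 \cdot 49\right) = 28677 + 98 \left(2 + 98\right) = 28677 + 98 \cdot 100 = 28677 + 9800 = 38477$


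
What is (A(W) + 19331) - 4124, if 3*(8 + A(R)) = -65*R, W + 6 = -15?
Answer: 15654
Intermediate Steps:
W = -21 (W = -6 - 15 = -21)
A(R) = -8 - 65*R/3 (A(R) = -8 + (-65*R)/3 = -8 - 65*R/3)
(A(W) + 19331) - 4124 = ((-8 - 65/3*(-21)) + 19331) - 4124 = ((-8 + 455) + 19331) - 4124 = (447 + 19331) - 4124 = 19778 - 4124 = 15654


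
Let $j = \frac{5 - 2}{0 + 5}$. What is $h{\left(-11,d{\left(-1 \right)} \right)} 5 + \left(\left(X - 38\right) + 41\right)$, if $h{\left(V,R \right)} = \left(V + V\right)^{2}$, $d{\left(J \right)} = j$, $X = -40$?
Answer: $2383$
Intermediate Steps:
$j = \frac{3}{5} \approx 0.6$
$d{\left(J \right)} = \frac{3}{5}$
$h{\left(V,R \right)} = 4 V^{2}$ ($h{\left(V,R \right)} = \left(2 V\right)^{2} = 4 V^{2}$)
$h{\left(-11,d{\left(-1 \right)} \right)} 5 + \left(\left(X - 38\right) + 41\right) = 4 \left(-11\right)^{2} \cdot 5 + \left(\left(-40 - 38\right) + 41\right) = 4 \cdot 121 \cdot 5 + \left(-78 + 41\right) = 484 \cdot 5 - 37 = 2420 - 37 = 2383$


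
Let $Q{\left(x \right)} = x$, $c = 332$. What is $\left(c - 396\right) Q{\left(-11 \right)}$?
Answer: $704$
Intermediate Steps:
$\left(c - 396\right) Q{\left(-11 \right)} = \left(332 - 396\right) \left(-11\right) = \left(-64\right) \left(-11\right) = 704$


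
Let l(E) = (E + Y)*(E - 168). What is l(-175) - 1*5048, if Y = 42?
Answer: 40571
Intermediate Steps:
l(E) = (-168 + E)*(42 + E) (l(E) = (E + 42)*(E - 168) = (42 + E)*(-168 + E) = (-168 + E)*(42 + E))
l(-175) - 1*5048 = (-7056 + (-175)**2 - 126*(-175)) - 1*5048 = (-7056 + 30625 + 22050) - 5048 = 45619 - 5048 = 40571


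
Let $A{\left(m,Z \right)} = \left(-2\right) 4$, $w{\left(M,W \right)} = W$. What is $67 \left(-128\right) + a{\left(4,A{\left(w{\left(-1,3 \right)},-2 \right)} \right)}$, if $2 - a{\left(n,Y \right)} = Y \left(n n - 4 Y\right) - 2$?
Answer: $-8188$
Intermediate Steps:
$A{\left(m,Z \right)} = -8$
$a{\left(n,Y \right)} = 4 - Y \left(n^{2} - 4 Y\right)$ ($a{\left(n,Y \right)} = 2 - \left(Y \left(n n - 4 Y\right) - 2\right) = 2 - \left(Y \left(n^{2} - 4 Y\right) - 2\right) = 2 - \left(-2 + Y \left(n^{2} - 4 Y\right)\right) = 4 - Y \left(n^{2} - 4 Y\right)$)
$67 \left(-128\right) + a{\left(4,A{\left(w{\left(-1,3 \right)},-2 \right)} \right)} = 67 \left(-128\right) + \left(4 + 4 \left(-8\right)^{2} - - 8 \cdot 4^{2}\right) = -8576 + \left(4 + 4 \cdot 64 - \left(-8\right) 16\right) = -8576 + \left(4 + 256 + 128\right) = -8576 + 388 = -8188$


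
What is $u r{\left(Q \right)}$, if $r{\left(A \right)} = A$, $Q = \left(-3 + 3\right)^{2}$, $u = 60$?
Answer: $0$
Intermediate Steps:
$Q = 0$ ($Q = 0^{2} = 0$)
$u r{\left(Q \right)} = 60 \cdot 0 = 0$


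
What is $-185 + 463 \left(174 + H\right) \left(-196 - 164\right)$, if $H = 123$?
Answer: $-49504145$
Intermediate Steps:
$-185 + 463 \left(174 + H\right) \left(-196 - 164\right) = -185 + 463 \left(174 + 123\right) \left(-196 - 164\right) = -185 + 463 \cdot 297 \left(-360\right) = -185 + 463 \left(-106920\right) = -185 - 49503960 = -49504145$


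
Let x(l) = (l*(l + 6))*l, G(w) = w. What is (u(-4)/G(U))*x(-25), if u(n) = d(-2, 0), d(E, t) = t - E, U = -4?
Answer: 11875/2 ≈ 5937.5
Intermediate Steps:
u(n) = 2 (u(n) = 0 - 1*(-2) = 0 + 2 = 2)
x(l) = l²*(6 + l) (x(l) = (l*(6 + l))*l = l²*(6 + l))
(u(-4)/G(U))*x(-25) = (2/(-4))*((-25)²*(6 - 25)) = (2*(-¼))*(625*(-19)) = -½*(-11875) = 11875/2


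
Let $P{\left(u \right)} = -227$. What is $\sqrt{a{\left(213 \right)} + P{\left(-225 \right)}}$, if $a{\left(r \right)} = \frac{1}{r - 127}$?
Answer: $\frac{9 i \sqrt{20726}}{86} \approx 15.066 i$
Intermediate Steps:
$a{\left(r \right)} = \frac{1}{-127 + r}$
$\sqrt{a{\left(213 \right)} + P{\left(-225 \right)}} = \sqrt{\frac{1}{-127 + 213} - 227} = \sqrt{\frac{1}{86} - 227} = \sqrt{- \frac{19521}{86}} = \frac{9 i \sqrt{20726}}{86}$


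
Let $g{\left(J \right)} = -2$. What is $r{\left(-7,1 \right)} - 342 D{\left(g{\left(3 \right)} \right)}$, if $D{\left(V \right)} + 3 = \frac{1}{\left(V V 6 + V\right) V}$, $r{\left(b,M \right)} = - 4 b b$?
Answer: $\frac{18431}{22} \approx 837.77$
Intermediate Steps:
$r{\left(b,M \right)} = - 4 b^{2}$
$D{\left(V \right)} = -3 + \frac{1}{V \left(V + 6 V^{2}\right)}$ ($D{\left(V \right)} = -3 + \frac{1}{\left(V V 6 + V\right) V} = -3 + \frac{1}{\left(V^{2} \cdot 6 + V\right) V} = -3 + \frac{1}{\left(6 V^{2} + V\right) V} = -3 + \frac{1}{\left(V + 6 V^{2}\right) V} = -3 + \frac{1}{V \left(V + 6 V^{2}\right)}$)
$r{\left(-7,1 \right)} - 342 D{\left(g{\left(3 \right)} \right)} = - 4 \left(-7\right)^{2} - 342 \frac{1 - 18 \left(-2\right)^{3} - 3 \left(-2\right)^{2}}{4 \left(1 + 6 \left(-2\right)\right)} = \left(-4\right) 49 - 342 \frac{1 - -144 - 12}{4 \left(1 - 12\right)} = -196 - 342 \frac{1 + 144 - 12}{4 \left(-11\right)} = -196 - 342 \cdot \frac{1}{4} \left(- \frac{1}{11}\right) 133 = -196 - - \frac{22743}{22} = -196 + \frac{22743}{22} = \frac{18431}{22}$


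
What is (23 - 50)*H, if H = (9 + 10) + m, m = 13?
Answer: -864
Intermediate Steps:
H = 32 (H = (9 + 10) + 13 = 19 + 13 = 32)
(23 - 50)*H = (23 - 50)*32 = -27*32 = -864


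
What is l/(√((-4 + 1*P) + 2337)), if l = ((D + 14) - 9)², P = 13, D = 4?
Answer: 27*√2346/782 ≈ 1.6723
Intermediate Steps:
l = 81 (l = ((4 + 14) - 9)² = (18 - 9)² = 9² = 81)
l/(√((-4 + 1*P) + 2337)) = 81/(√((-4 + 1*13) + 2337)) = 81/(√((-4 + 13) + 2337)) = 81/(√(9 + 2337)) = 81/(√2346) = 81*(√2346/2346) = 27*√2346/782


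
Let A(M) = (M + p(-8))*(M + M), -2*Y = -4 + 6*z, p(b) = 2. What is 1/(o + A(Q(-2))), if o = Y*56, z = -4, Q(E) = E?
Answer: 1/784 ≈ 0.0012755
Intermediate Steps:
Y = 14 (Y = -(-4 + 6*(-4))/2 = -(-4 - 24)/2 = -½*(-28) = 14)
A(M) = 2*M*(2 + M) (A(M) = (M + 2)*(M + M) = (2 + M)*(2*M) = 2*M*(2 + M))
o = 784 (o = 14*56 = 784)
1/(o + A(Q(-2))) = 1/(784 + 2*(-2)*(2 - 2)) = 1/(784 + 2*(-2)*0) = 1/(784 + 0) = 1/784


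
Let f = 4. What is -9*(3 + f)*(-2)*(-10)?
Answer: -1260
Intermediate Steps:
-9*(3 + f)*(-2)*(-10) = -9*(3 + 4)*(-2)*(-10) = -63*(-2)*(-10) = -9*(-14)*(-10) = 126*(-10) = -1260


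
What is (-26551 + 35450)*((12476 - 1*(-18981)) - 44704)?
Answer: -117885053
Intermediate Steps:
(-26551 + 35450)*((12476 - 1*(-18981)) - 44704) = 8899*((12476 + 18981) - 44704) = 8899*(31457 - 44704) = 8899*(-13247) = -117885053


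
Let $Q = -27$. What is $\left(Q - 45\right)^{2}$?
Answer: $5184$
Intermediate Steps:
$\left(Q - 45\right)^{2} = \left(-27 - 45\right)^{2} = \left(-72\right)^{2} = 5184$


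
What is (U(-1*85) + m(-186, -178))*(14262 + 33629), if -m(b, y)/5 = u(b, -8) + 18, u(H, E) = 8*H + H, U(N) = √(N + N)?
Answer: 396537480 + 47891*I*√170 ≈ 3.9654e+8 + 6.2442e+5*I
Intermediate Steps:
U(N) = √2*√N (U(N) = √(2*N) = √2*√N)
u(H, E) = 9*H
m(b, y) = -90 - 45*b (m(b, y) = -5*(9*b + 18) = -5*(18 + 9*b) = -90 - 45*b)
(U(-1*85) + m(-186, -178))*(14262 + 33629) = (√2*√(-1*85) + (-90 - 45*(-186)))*(14262 + 33629) = (√2*√(-85) + (-90 + 8370))*47891 = (√2*(I*√85) + 8280)*47891 = (I*√170 + 8280)*47891 = (8280 + I*√170)*47891 = 396537480 + 47891*I*√170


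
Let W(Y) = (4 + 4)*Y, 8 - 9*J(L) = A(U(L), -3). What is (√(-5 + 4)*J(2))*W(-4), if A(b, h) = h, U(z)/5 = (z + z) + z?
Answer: -352*I/9 ≈ -39.111*I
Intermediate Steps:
U(z) = 15*z (U(z) = 5*((z + z) + z) = 5*(2*z + z) = 5*(3*z) = 15*z)
J(L) = 11/9 (J(L) = 8/9 - ⅑*(-3) = 8/9 + ⅓ = 11/9)
W(Y) = 8*Y
(√(-5 + 4)*J(2))*W(-4) = (√(-5 + 4)*(11/9))*(8*(-4)) = (√(-1)*(11/9))*(-32) = (I*(11/9))*(-32) = (11*I/9)*(-32) = -352*I/9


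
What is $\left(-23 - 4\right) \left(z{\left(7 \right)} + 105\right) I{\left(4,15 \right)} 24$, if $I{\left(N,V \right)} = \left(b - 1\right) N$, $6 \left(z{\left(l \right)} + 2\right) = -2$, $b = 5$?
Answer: $-1064448$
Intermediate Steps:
$z{\left(l \right)} = - \frac{7}{3}$ ($z{\left(l \right)} = -2 + \frac{1}{6} \left(-2\right) = -2 - \frac{1}{3} = - \frac{7}{3}$)
$I{\left(N,V \right)} = 4 N$ ($I{\left(N,V \right)} = \left(5 - 1\right) N = 4 N$)
$\left(-23 - 4\right) \left(z{\left(7 \right)} + 105\right) I{\left(4,15 \right)} 24 = \left(-23 - 4\right) \left(- \frac{7}{3} + 105\right) 4 \cdot 4 \cdot 24 = \left(-27\right) \frac{308}{3} \cdot 16 \cdot 24 = \left(-2772\right) 16 \cdot 24 = \left(-44352\right) 24 = -1064448$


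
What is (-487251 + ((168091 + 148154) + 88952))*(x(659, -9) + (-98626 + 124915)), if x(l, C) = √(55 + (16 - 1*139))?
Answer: -2157117606 - 164108*I*√17 ≈ -2.1571e+9 - 6.7664e+5*I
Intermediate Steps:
x(l, C) = 2*I*√17 (x(l, C) = √(55 + (16 - 139)) = √(55 - 123) = √(-68) = 2*I*√17)
(-487251 + ((168091 + 148154) + 88952))*(x(659, -9) + (-98626 + 124915)) = (-487251 + ((168091 + 148154) + 88952))*(2*I*√17 + (-98626 + 124915)) = (-487251 + (316245 + 88952))*(2*I*√17 + 26289) = (-487251 + 405197)*(26289 + 2*I*√17) = -82054*(26289 + 2*I*√17) = -2157117606 - 164108*I*√17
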